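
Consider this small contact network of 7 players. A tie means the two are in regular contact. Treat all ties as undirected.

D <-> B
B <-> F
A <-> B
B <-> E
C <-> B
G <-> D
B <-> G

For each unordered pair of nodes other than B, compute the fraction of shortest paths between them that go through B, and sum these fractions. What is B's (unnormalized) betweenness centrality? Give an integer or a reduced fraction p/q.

14

Pairs whose geodesics pass through B — D–A: 1; D–C: 1; D–F: 1; D–E: 1; A–C: 1; A–G: 1; A–F: 1; A–E: 1; C–G: 1; C–F: 1; C–E: 1; G–F: 1; G–E: 1; F–E: 1.
All other pairs contribute 0.
Summing the contributions gives betweenness(B) = 14.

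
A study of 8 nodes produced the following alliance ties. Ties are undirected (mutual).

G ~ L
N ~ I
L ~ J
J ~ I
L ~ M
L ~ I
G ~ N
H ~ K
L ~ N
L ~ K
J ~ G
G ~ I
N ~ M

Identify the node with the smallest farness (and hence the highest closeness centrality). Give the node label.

L

Farness (sum of distances to all others) for each node — G:11, H:18, I:11, J:12, K:12, L:8, M:13, N:11.
The smallest farness is 8, for L, so L has the highest closeness.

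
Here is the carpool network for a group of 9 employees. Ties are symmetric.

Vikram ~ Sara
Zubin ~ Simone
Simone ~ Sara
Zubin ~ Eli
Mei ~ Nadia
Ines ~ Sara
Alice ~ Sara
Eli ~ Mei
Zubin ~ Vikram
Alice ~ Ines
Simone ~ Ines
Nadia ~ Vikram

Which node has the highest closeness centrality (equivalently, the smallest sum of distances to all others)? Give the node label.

Vikram

Farness (sum of distances to all others) for each node — Alice:20, Eli:18, Ines:17, Mei:20, Nadia:17, Sara:14, Simone:15, Vikram:13, Zubin:14.
The smallest farness is 13, for Vikram, so Vikram has the highest closeness.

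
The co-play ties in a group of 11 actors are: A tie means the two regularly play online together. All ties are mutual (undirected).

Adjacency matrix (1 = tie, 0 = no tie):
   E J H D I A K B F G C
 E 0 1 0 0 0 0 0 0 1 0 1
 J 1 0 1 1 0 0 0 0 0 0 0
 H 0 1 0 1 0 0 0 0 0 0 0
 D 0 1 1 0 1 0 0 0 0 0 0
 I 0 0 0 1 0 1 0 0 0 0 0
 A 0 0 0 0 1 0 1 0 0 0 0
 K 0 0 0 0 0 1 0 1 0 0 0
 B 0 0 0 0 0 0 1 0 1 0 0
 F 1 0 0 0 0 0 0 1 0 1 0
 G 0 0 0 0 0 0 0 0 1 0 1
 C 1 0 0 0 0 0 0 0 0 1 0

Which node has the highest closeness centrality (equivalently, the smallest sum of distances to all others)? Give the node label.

E

Farness (sum of distances to all others) for each node — A:28, B:25, C:28, D:24, E:21, F:22, G:29, H:27, I:27, J:22, K:27.
The smallest farness is 21, for E, so E has the highest closeness.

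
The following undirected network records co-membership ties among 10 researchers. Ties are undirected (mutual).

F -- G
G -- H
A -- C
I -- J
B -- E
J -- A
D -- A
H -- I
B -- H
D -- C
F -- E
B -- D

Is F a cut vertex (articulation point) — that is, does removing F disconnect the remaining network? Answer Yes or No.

Even without F, every remaining node can still reach every other (the residual graph is connected), so F is not a cut vertex.

No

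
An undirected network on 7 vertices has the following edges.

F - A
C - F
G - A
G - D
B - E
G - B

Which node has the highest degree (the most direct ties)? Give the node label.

G

Degrees — A:2, B:2, C:1, D:1, E:1, F:2, G:3.
The maximum is 3, attained only by G.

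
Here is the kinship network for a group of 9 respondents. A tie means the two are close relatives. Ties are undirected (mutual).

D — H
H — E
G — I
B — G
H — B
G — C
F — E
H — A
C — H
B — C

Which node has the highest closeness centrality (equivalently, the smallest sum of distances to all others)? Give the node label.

H

Farness (sum of distances to all others) for each node — A:19, B:14, C:14, D:19, E:17, F:24, G:18, H:12, I:25.
The smallest farness is 12, for H, so H has the highest closeness.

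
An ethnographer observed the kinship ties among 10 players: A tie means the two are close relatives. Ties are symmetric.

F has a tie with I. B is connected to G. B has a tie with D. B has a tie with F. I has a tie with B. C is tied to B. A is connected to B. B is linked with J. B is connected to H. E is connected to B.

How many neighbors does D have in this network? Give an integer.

1

D is directly tied to B. That is 1 neighbor, so the degree of D is 1.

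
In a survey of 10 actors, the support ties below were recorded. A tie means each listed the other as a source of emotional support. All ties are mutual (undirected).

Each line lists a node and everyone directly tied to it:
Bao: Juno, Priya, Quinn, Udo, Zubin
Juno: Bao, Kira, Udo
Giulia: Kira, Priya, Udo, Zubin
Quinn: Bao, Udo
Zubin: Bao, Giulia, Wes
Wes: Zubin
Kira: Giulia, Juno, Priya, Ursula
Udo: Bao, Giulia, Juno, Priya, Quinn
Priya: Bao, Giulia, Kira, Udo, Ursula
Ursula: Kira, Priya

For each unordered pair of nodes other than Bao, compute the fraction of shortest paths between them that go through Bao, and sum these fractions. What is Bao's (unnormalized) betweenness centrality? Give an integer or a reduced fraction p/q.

89/10

Pairs whose geodesics pass through Bao — Priya–Zubin: 1/2; Priya–Quinn: 1/2; Priya–Juno: 1/3; Priya–Wes: 1/2; Zubin–Ursula: 1/3; Zubin–Quinn: 1; Zubin–Udo: 1/2; Zubin–Juno: 1; Ursula–Quinn: 1/2; Ursula–Wes: 1/3; Kira–Quinn: 2/5; Quinn–Juno: 1/2; Quinn–Wes: 1; Udo–Wes: 1/2 … (+1 more pairs).
All other pairs contribute 0.
Summing the contributions gives betweenness(Bao) = 89/10.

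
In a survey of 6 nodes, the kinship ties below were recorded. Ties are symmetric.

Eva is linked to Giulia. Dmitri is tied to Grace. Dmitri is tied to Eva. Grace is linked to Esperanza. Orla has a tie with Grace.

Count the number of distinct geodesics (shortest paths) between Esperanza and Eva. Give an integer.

1

The shortest distance is 3, and the only length-3 path is Esperanza–Grace–Dmitri–Eva. So there is exactly 1 shortest path.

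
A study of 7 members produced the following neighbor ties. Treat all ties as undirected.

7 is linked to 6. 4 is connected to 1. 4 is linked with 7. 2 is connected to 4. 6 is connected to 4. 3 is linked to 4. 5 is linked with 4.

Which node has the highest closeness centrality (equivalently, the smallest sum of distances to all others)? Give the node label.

4

Farness (sum of distances to all others) for each node — 1:11, 2:11, 3:11, 4:6, 5:11, 6:10, 7:10.
The smallest farness is 6, for 4, so 4 has the highest closeness.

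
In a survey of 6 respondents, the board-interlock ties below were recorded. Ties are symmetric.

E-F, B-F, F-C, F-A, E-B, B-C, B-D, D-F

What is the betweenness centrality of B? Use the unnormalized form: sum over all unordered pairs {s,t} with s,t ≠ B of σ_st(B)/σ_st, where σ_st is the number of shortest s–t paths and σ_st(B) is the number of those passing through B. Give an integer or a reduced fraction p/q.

Pairs whose geodesics pass through B — C–D: 1/2; C–E: 1/2; D–E: 1/2.
All other pairs contribute 0.
Summing the contributions gives betweenness(B) = 3/2.

3/2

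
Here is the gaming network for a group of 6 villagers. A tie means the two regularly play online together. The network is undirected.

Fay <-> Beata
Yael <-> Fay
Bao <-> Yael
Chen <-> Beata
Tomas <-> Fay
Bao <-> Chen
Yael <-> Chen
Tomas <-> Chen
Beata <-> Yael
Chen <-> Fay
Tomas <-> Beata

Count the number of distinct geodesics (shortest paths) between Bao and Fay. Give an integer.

The shortest distance is 2. The length-2 paths are: Bao–Yael–Fay; Bao–Chen–Fay.
That gives 2 distinct shortest paths.

2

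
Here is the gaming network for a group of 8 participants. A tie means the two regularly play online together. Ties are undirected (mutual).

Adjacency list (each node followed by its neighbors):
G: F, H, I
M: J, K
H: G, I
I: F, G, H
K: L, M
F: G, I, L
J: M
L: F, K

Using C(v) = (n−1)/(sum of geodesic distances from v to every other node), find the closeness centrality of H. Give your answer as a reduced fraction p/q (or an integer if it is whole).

Distances from H: F:2, G:1, I:1, J:6, K:4, L:3, M:5. Sum = 22.
n = 8, so closeness = 7/22.

7/22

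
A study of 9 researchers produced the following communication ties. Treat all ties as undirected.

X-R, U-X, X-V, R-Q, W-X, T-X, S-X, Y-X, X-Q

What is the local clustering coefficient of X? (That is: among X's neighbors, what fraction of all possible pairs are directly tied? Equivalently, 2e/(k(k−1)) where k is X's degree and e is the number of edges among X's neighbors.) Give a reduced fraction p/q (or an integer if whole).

1/28

X's neighbors: Q, R, S, T, U, V, W, and Y (k = 8).
Possible neighbor pairs: C(8,2) = 28. Edges among them: Q–R → e = 1.
Clustering(X) = 1/28.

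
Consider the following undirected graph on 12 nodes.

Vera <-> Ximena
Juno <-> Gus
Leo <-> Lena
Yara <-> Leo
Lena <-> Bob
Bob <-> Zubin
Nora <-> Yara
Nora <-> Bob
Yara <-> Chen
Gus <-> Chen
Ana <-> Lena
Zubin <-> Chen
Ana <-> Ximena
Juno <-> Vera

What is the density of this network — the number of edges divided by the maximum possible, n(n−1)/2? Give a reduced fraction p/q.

There are 14 edges and 12 nodes, so the maximum possible is C(12,2) = 66.
Density = 14/66 = 7/33.

7/33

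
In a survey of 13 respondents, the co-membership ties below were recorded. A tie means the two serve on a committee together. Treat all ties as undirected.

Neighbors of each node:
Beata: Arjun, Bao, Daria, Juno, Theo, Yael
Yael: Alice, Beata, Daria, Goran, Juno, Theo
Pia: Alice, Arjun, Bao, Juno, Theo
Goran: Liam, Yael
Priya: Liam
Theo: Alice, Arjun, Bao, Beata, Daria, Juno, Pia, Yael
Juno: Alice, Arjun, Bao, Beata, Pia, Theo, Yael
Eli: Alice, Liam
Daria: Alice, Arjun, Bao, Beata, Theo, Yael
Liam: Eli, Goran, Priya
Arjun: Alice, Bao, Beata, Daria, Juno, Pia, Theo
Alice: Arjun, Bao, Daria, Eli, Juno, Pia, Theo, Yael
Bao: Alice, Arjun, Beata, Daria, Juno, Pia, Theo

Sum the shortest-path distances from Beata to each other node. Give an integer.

22

Distances from Beata: Alice:2, Arjun:1, Bao:1, Daria:1, Eli:3, Goran:2, Juno:1, Liam:3, Pia:2, Priya:4, Theo:1, Yael:1.
Sum = 2 + 1 + 1 + 1 + 3 + 2 + 1 + 3 + 2 + 4 + 1 + 1 = 22.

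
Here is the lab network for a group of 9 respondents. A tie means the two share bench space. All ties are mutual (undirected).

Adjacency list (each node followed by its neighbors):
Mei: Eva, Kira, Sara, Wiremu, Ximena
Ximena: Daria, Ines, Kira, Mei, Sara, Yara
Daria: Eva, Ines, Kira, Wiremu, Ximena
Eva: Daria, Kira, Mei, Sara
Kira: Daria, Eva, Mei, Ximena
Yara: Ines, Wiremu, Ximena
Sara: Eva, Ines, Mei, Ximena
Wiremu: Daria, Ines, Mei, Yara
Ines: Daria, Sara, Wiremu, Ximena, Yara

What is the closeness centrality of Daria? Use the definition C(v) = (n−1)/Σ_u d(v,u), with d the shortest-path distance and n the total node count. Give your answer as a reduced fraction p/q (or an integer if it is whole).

8/11

Distances from Daria: Eva:1, Ines:1, Kira:1, Mei:2, Sara:2, Wiremu:1, Ximena:1, Yara:2. Sum = 11.
n = 9, so closeness = 8/11.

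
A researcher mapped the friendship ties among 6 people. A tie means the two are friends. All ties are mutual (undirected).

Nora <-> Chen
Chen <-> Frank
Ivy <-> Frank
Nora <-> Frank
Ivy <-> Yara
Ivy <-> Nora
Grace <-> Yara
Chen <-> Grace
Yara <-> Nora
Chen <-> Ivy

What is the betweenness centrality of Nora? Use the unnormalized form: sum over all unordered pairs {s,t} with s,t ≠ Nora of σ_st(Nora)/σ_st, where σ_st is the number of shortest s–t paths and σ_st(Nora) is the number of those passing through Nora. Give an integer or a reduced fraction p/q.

Pairs whose geodesics pass through Nora — Yara–Chen: 1/3; Yara–Frank: 1/2.
All other pairs contribute 0.
Summing the contributions gives betweenness(Nora) = 5/6.

5/6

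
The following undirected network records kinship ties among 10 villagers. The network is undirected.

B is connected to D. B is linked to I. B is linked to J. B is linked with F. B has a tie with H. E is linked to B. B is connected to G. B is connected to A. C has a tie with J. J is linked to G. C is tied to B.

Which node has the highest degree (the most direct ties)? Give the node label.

Degrees — A:1, B:9, C:2, D:1, E:1, F:1, G:2, H:1, I:1, J:3.
The maximum is 9, attained only by B.

B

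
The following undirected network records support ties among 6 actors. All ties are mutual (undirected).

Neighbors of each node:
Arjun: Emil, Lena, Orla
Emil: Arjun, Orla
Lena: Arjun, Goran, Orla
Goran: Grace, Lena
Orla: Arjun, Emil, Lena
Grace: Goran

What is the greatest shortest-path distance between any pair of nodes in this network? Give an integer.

Eccentricity of each node (its greatest distance to any other): Arjun:3, Emil:4, Goran:3, Grace:4, Lena:2, Orla:3.
The maximum eccentricity is 4, realized for instance by the pair Grace–Emil via Grace – Goran – Lena – Arjun – Emil. So the diameter is 4.

4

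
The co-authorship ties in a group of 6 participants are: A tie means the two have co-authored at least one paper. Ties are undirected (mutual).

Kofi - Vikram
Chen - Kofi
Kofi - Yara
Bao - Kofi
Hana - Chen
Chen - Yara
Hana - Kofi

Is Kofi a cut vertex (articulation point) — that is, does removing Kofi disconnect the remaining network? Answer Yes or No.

Yes

Removing Kofi leaves {Chen, Hana, and Yara} with no path to {Vikram}, so the network splits into 3 components. Kofi is a cut vertex.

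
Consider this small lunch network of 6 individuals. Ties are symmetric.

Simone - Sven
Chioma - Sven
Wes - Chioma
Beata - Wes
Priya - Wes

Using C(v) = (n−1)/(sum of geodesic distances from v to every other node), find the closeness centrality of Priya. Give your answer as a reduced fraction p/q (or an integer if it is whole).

5/12

Distances from Priya: Beata:2, Chioma:2, Simone:4, Sven:3, Wes:1. Sum = 12.
n = 6, so closeness = 5/12.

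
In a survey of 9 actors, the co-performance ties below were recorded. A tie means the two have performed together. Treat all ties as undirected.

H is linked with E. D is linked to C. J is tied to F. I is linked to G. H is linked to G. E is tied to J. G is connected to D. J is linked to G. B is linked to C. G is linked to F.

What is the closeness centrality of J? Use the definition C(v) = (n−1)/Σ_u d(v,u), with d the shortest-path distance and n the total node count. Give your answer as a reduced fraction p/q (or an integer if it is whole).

Distances from J: B:4, C:3, D:2, E:1, F:1, G:1, H:2, I:2. Sum = 16.
n = 9, so closeness = 8/16 = 1/2.

1/2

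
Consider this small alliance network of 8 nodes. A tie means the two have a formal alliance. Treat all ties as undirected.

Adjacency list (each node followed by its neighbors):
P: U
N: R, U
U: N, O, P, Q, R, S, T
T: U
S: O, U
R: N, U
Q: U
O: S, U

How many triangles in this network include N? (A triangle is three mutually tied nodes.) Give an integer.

1

N's neighbors: R and U.
Neighbor pairs that are themselves tied: N–R–U. Each forms one triangle with N, for 1 in total.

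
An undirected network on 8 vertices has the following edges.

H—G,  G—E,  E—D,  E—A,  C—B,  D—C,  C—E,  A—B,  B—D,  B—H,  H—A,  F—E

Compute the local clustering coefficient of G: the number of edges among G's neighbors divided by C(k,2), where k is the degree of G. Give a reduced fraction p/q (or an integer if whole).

0

G's neighbors: E and H (k = 2).
Possible neighbor pairs: C(2,2) = 1. Edges among them: none → e = 0.
Clustering(G) = 0/1.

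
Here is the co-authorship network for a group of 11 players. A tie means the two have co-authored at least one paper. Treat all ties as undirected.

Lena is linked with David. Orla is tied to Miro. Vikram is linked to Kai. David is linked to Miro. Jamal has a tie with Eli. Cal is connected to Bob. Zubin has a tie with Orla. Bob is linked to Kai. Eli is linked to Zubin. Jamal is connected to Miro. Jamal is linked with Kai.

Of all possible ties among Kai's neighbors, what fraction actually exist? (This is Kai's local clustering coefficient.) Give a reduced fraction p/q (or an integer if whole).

Kai's neighbors: Bob, Jamal, and Vikram (k = 3).
Possible neighbor pairs: C(3,2) = 3. Edges among them: none → e = 0.
Clustering(Kai) = 0/3 = 0.

0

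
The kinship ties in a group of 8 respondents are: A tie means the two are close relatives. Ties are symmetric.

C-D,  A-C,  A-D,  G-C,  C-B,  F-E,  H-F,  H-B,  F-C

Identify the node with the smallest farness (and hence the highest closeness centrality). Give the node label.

Farness (sum of distances to all others) for each node — A:14, B:13, C:9, D:14, E:17, F:11, G:15, H:15.
The smallest farness is 9, for C, so C has the highest closeness.

C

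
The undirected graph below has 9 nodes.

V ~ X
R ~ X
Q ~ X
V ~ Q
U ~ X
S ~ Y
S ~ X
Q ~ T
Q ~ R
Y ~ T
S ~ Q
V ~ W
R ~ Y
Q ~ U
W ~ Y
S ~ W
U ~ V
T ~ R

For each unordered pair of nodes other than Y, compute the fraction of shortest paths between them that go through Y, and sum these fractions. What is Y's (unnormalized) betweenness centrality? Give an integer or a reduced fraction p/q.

Pairs whose geodesics pass through Y — R–S: 1/3; R–W: 1; T–S: 1/2; T–W: 1.
All other pairs contribute 0.
Summing the contributions gives betweenness(Y) = 17/6.

17/6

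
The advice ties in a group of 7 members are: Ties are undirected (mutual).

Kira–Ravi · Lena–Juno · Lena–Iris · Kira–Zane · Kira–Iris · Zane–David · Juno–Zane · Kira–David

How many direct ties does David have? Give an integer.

2

David is directly tied to Kira and Zane. That is 2 neighbors, so the degree of David is 2.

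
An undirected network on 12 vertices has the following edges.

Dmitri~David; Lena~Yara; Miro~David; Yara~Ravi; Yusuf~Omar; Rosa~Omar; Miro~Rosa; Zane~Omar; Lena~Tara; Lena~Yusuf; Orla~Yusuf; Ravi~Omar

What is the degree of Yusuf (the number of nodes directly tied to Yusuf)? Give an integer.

Yusuf is directly tied to Lena, Omar, and Orla. That is 3 neighbors, so the degree of Yusuf is 3.

3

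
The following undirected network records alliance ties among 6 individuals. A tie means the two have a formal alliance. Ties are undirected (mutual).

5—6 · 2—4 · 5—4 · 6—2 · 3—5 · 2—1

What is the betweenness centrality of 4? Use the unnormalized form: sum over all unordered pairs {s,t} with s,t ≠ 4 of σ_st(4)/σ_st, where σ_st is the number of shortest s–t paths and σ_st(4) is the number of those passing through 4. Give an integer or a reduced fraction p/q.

2

Pairs whose geodesics pass through 4 — 3–1: 1/2; 3–2: 1/2; 1–5: 1/2; 5–2: 1/2.
All other pairs contribute 0.
Summing the contributions gives betweenness(4) = 2.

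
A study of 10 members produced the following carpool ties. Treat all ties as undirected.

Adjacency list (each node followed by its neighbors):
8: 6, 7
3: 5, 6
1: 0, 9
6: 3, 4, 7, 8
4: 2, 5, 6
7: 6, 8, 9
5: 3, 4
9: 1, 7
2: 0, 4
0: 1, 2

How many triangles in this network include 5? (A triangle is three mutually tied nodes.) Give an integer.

5's neighbors are 3 and 4, but none of them are tied to each other, so no triangle contains 5.

0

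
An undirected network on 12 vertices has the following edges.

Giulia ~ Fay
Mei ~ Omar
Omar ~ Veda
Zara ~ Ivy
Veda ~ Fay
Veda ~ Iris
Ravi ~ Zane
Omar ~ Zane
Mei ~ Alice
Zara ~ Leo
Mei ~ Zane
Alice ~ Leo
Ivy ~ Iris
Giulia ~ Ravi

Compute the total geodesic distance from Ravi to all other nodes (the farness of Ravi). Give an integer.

32

Distances from Ravi: Alice:3, Fay:2, Giulia:1, Iris:4, Ivy:5, Leo:4, Mei:2, Omar:2, Veda:3, Zane:1, Zara:5.
Sum = 3 + 2 + 1 + 4 + 5 + 4 + 2 + 2 + 3 + 1 + 5 = 32.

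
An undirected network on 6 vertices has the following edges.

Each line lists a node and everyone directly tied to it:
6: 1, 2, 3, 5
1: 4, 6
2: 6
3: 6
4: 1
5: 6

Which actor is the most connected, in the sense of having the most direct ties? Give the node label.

6

Degrees — 1:2, 2:1, 3:1, 4:1, 5:1, 6:4.
The maximum is 4, attained only by 6.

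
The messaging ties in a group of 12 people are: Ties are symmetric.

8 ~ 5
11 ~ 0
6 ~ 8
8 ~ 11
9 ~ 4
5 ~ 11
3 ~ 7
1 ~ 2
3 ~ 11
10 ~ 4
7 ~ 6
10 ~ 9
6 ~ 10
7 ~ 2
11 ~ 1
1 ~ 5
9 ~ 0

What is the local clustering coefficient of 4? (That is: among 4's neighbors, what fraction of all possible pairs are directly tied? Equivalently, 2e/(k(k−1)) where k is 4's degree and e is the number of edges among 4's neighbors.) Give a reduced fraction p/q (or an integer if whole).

1

4's neighbors: 9 and 10 (k = 2).
Possible neighbor pairs: C(2,2) = 1. Edges among them: 9–10 → e = 1.
Clustering(4) = 1/1.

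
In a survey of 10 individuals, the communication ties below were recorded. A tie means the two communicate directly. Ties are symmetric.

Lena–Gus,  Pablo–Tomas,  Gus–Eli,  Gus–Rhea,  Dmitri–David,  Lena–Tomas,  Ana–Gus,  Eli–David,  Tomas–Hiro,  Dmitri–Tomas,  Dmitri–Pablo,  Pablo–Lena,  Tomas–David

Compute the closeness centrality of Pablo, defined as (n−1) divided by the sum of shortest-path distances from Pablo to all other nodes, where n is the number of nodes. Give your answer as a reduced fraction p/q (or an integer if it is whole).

1/2

Distances from Pablo: Ana:3, David:2, Dmitri:1, Eli:3, Gus:2, Hiro:2, Lena:1, Rhea:3, Tomas:1. Sum = 18.
n = 10, so closeness = 9/18 = 1/2.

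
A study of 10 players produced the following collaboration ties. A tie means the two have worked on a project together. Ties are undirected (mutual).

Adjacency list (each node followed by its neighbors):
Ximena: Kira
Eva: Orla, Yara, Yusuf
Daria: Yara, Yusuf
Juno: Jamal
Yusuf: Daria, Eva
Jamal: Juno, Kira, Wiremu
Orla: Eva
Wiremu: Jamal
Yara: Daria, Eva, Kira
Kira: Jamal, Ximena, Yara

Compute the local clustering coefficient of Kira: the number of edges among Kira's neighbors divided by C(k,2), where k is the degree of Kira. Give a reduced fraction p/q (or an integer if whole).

0

Kira's neighbors: Jamal, Ximena, and Yara (k = 3).
Possible neighbor pairs: C(3,2) = 3. Edges among them: none → e = 0.
Clustering(Kira) = 0/3 = 0.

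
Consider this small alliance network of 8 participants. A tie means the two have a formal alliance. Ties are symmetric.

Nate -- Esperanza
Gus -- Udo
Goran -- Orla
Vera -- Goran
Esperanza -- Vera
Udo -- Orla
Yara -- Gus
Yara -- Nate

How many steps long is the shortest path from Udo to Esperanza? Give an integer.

One shortest route is Udo – Orla – Goran – Vera – Esperanza, which uses 4 edges, and at distance 3 from Udo we only reach {Nate, Vera}, which does not include Esperanza. So d(Udo,Esperanza) = 4.

4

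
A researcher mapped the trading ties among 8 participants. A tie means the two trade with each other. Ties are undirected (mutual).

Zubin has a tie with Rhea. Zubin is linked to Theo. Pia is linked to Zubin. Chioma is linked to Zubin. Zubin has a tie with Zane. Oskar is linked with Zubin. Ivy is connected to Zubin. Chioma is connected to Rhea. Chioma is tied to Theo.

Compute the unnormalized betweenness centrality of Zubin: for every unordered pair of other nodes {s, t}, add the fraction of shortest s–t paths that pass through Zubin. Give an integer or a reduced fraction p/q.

37/2

Pairs whose geodesics pass through Zubin — Chioma–Pia: 1; Chioma–Ivy: 1; Chioma–Oskar: 1; Chioma–Zane: 1; Pia–Ivy: 1; Pia–Theo: 1; Pia–Rhea: 1; Pia–Oskar: 1; Pia–Zane: 1; Ivy–Theo: 1; Ivy–Rhea: 1; Ivy–Oskar: 1; Ivy–Zane: 1; Theo–Rhea: 1/2 … (+5 more pairs).
All other pairs contribute 0.
Summing the contributions gives betweenness(Zubin) = 37/2.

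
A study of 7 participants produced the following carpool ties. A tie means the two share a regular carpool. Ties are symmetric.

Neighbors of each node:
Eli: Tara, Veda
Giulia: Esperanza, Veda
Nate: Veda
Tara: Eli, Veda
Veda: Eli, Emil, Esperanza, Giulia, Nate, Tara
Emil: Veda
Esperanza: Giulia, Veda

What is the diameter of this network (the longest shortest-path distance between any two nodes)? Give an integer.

2

Eccentricity of each node (its greatest distance to any other): Eli:2, Emil:2, Esperanza:2, Giulia:2, Nate:2, Tara:2, Veda:1.
The maximum eccentricity is 2, realized for instance by the pair Tara–Nate via Tara – Veda – Nate. So the diameter is 2.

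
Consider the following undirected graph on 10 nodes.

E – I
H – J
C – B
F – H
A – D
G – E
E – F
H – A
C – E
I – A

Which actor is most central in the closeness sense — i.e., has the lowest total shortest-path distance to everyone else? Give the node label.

E

Farness (sum of distances to all others) for each node — A:19, B:30, C:22, D:27, E:16, F:18, G:24, H:19, I:18, J:27.
The smallest farness is 16, for E, so E has the highest closeness.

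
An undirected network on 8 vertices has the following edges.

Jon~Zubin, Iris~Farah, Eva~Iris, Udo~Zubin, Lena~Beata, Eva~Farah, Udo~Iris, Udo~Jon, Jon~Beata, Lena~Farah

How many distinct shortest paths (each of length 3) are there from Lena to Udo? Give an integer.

2

The shortest distance is 3. The length-3 paths are: Lena–Beata–Jon–Udo; Lena–Farah–Iris–Udo.
That gives 2 distinct shortest paths.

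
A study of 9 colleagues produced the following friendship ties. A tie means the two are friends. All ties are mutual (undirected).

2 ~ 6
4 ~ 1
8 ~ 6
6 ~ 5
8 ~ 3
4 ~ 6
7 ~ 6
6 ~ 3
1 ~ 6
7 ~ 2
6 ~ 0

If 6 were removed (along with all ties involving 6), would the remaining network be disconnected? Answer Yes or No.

Removing 6 leaves {1 and 4} with no path to {2 and 7}, so the network splits into 5 components. 6 is a cut vertex.

Yes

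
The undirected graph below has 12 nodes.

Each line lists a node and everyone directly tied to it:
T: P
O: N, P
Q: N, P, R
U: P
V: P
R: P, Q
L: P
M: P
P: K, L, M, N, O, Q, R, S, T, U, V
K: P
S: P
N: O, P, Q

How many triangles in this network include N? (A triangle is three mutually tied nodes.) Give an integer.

N's neighbors: O, P, and Q.
Neighbor pairs that are themselves tied: N–O–P; N–P–Q. Each forms one triangle with N, for 2 in total.

2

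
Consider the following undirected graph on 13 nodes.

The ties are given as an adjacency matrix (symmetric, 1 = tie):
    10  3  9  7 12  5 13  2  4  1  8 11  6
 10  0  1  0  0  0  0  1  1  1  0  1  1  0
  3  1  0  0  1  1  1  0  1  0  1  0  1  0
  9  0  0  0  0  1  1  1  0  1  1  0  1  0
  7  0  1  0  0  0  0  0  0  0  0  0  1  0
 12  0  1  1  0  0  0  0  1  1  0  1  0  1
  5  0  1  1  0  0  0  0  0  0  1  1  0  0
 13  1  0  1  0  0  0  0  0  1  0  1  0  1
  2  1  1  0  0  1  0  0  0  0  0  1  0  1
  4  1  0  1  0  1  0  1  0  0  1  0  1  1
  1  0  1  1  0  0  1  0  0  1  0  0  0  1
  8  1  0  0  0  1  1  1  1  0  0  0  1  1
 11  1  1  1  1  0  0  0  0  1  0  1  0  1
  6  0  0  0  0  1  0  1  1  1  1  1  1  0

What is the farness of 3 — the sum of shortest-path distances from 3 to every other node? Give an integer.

Distances from 3: 1:1, 2:1, 4:2, 5:1, 6:2, 7:1, 8:2, 9:2, 10:1, 11:1, 12:1, 13:2.
Sum = 1 + 1 + 2 + 1 + 2 + 1 + 2 + 2 + 1 + 1 + 1 + 2 = 17.

17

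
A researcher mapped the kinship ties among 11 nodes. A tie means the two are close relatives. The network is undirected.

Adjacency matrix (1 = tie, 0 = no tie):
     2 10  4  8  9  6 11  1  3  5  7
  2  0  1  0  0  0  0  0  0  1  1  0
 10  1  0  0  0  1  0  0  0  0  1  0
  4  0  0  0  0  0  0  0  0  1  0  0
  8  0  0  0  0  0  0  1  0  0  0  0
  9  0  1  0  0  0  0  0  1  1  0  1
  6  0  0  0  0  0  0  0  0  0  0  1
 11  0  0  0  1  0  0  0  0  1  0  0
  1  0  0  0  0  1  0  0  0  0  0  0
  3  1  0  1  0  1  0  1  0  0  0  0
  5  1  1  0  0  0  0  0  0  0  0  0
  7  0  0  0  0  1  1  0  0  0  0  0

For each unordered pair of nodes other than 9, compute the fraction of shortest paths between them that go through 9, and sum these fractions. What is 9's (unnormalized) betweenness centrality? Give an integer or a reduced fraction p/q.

Pairs whose geodesics pass through 9 — 2–6: 2/2; 2–1: 2/2; 2–7: 2/2; 10–4: 1/2; 10–8: 1/2; 10–6: 1; 10–11: 1/2; 10–1: 1; 10–3: 1/2; 10–7: 1; 4–6: 1; 4–1: 1; 4–7: 1; 8–6: 1 … (+13 more pairs).
All other pairs contribute 0.
Summing the contributions gives betweenness(9) = 25.

25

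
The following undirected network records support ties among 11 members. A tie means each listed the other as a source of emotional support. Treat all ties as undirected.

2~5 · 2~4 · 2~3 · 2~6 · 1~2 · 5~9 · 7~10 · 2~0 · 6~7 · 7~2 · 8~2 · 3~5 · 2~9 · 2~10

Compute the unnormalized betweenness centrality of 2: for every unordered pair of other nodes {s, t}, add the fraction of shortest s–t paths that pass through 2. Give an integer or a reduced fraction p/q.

Pairs whose geodesics pass through 2 — 3–10: 1; 3–8: 1; 3–9: 1/2; 3–6: 1; 3–0: 1; 3–7: 1; 3–1: 1; 3–4: 1; 10–8: 1; 10–9: 1; 10–6: 1/2; 10–0: 1; 10–1: 1; 10–4: 1 … (+27 more pairs).
All other pairs contribute 0.
Summing the contributions gives betweenness(2) = 40.

40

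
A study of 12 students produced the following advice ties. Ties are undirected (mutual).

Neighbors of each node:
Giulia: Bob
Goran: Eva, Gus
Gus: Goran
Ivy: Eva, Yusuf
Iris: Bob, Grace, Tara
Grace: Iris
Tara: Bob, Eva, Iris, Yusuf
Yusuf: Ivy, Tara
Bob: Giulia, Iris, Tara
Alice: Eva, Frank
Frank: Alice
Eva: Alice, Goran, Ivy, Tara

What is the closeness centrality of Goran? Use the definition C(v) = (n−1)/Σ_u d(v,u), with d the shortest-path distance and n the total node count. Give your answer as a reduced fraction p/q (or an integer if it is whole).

Distances from Goran: Alice:2, Bob:3, Eva:1, Frank:3, Giulia:4, Grace:4, Gus:1, Iris:3, Ivy:2, Tara:2, Yusuf:3. Sum = 28.
n = 12, so closeness = 11/28.

11/28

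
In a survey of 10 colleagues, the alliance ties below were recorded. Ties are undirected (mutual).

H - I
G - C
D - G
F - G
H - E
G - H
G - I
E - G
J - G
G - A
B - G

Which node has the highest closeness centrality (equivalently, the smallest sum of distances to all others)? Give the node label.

G

Farness (sum of distances to all others) for each node — A:17, B:17, C:17, D:17, E:16, F:17, G:9, H:15, I:16, J:17.
The smallest farness is 9, for G, so G has the highest closeness.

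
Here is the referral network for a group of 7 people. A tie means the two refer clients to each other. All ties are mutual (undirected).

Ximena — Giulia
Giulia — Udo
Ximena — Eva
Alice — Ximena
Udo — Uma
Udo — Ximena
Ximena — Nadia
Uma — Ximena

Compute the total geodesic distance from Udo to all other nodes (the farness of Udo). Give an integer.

9

Distances from Udo: Alice:2, Eva:2, Giulia:1, Nadia:2, Uma:1, Ximena:1.
Sum = 2 + 2 + 1 + 2 + 1 + 1 = 9.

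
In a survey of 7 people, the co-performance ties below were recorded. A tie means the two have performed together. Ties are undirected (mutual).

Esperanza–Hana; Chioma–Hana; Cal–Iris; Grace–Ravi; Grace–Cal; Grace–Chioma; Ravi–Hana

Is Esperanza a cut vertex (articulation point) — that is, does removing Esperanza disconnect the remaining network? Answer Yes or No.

No

Even without Esperanza, every remaining node can still reach every other (the residual graph is connected), so Esperanza is not a cut vertex.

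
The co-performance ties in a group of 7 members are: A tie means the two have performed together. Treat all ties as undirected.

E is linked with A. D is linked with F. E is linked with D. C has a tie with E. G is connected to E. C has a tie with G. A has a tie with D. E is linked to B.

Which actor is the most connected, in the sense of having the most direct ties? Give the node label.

Degrees — A:2, B:1, C:2, D:3, E:5, F:1, G:2.
The maximum is 5, attained only by E.

E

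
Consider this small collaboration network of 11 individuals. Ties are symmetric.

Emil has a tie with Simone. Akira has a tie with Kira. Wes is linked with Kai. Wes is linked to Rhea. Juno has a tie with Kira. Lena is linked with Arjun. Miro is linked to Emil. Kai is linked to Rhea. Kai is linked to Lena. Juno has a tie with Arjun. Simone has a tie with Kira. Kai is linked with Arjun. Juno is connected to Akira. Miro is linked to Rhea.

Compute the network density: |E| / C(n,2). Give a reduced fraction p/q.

There are 14 edges and 11 nodes, so the maximum possible is C(11,2) = 55.
Density = 14/55.

14/55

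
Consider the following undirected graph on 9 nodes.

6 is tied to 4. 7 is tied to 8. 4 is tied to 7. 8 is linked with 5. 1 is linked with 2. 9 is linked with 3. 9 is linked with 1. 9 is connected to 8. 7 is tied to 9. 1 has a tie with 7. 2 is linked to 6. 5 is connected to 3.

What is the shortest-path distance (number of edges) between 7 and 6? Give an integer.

2

One shortest route is 7 – 4 – 6, which uses 2 edges, and 7 and 6 are not directly tied, so nothing shorter exists. So d(7,6) = 2.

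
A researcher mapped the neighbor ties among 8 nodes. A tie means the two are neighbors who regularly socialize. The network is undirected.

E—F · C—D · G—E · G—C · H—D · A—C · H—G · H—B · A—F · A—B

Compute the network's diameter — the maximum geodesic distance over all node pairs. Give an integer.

Eccentricity of each node (its greatest distance to any other): A:2, B:3, C:2, D:3, E:3, F:3, G:2, H:3.
The maximum eccentricity is 3, realized for instance by the pair F–D via F – A – C – D. So the diameter is 3.

3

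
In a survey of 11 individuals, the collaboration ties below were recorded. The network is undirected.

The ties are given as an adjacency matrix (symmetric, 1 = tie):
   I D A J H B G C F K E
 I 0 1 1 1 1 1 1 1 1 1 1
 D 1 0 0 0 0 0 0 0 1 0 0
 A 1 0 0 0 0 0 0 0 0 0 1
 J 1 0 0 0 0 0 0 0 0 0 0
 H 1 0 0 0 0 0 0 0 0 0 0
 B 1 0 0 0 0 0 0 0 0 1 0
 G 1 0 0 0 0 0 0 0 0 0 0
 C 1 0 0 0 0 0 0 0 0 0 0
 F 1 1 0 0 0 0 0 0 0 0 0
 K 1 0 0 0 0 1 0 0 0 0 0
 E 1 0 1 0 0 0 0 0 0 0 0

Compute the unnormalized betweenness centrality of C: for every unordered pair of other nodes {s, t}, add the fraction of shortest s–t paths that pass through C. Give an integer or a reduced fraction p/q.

No shortest path between any pair of other nodes passes through C.
Summing the contributions gives betweenness(C) = 0.

0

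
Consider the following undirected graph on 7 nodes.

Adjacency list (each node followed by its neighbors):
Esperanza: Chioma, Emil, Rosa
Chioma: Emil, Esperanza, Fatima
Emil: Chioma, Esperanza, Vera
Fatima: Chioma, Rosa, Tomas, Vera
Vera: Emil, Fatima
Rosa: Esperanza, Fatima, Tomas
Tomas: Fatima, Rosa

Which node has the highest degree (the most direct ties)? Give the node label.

Fatima

Degrees — Chioma:3, Emil:3, Esperanza:3, Fatima:4, Rosa:3, Tomas:2, Vera:2.
The maximum is 4, attained only by Fatima.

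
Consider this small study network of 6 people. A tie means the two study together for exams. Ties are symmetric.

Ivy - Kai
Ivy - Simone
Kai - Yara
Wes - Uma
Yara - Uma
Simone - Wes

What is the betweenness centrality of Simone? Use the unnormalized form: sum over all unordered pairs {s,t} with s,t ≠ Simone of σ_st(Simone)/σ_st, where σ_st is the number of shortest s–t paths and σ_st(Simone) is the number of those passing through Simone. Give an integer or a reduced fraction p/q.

2

Pairs whose geodesics pass through Simone — Kai–Wes: 1/2; Ivy–Wes: 1; Ivy–Uma: 1/2.
All other pairs contribute 0.
Summing the contributions gives betweenness(Simone) = 2.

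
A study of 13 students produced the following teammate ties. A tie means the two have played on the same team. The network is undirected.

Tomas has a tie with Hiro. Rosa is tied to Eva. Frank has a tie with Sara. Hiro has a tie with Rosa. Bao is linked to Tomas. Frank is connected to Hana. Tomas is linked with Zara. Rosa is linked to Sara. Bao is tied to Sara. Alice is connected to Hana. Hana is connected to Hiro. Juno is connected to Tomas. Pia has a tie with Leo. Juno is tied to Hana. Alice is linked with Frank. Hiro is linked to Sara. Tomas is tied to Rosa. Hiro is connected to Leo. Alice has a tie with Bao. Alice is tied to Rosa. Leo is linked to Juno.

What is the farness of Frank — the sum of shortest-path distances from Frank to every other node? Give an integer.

28

Distances from Frank: Alice:1, Bao:2, Eva:3, Hana:1, Hiro:2, Juno:2, Leo:3, Pia:4, Rosa:2, Sara:1, Tomas:3, Zara:4.
Sum = 1 + 2 + 3 + 1 + 2 + 2 + 3 + 4 + 2 + 1 + 3 + 4 = 28.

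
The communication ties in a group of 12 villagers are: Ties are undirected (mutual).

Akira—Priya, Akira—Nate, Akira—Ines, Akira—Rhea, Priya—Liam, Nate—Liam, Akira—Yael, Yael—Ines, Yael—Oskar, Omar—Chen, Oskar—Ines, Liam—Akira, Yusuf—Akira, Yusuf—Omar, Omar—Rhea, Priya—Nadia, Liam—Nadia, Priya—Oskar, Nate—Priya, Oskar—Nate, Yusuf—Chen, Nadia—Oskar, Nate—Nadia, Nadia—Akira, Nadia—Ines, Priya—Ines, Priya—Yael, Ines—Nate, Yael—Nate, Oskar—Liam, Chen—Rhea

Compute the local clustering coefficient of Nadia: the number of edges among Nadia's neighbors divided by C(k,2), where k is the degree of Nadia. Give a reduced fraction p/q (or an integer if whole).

13/15

Nadia's neighbors: Akira, Ines, Liam, Nate, Oskar, and Priya (k = 6).
Possible neighbor pairs: C(6,2) = 15. Edges among them: Akira–Ines, Akira–Liam, Akira–Nate, Akira–Priya, Ines–Nate, Ines–Oskar, Ines–Priya, Liam–Nate, Liam–Oskar, Liam–Priya, Nate–Oskar, Nate–Priya, Oskar–Priya → e = 13.
Clustering(Nadia) = 13/15.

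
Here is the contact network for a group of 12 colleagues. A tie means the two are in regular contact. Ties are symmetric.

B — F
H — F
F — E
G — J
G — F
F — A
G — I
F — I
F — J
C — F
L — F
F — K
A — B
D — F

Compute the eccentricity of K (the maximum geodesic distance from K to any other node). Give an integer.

2

Distances from K: A:2, B:2, C:2, D:2, E:2, F:1, G:2, H:2, I:2, J:2, L:2.
The largest is 2 (to B, E, G, I, J, A, D, H, C, and L), so the eccentricity of K is 2.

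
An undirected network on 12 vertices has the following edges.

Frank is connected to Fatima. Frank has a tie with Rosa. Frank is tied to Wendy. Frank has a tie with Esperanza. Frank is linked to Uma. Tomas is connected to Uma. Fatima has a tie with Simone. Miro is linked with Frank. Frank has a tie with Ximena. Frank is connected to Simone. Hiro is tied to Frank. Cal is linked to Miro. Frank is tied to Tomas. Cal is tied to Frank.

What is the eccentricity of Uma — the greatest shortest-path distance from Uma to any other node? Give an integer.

Distances from Uma: Cal:2, Esperanza:2, Fatima:2, Frank:1, Hiro:2, Miro:2, Rosa:2, Simone:2, Tomas:1, Wendy:2, Ximena:2.
The largest is 2 (to Wendy, Simone, Cal, Rosa, Fatima, Ximena, Esperanza, Hiro, and Miro), so the eccentricity of Uma is 2.

2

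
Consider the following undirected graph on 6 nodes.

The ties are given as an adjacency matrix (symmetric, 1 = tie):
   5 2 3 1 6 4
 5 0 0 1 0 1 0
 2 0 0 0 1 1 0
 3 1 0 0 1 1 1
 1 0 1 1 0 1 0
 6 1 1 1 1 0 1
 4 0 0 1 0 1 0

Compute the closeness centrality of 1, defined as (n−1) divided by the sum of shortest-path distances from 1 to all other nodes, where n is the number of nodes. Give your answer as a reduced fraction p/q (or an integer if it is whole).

5/7

Distances from 1: 2:1, 3:1, 4:2, 5:2, 6:1. Sum = 7.
n = 6, so closeness = 5/7.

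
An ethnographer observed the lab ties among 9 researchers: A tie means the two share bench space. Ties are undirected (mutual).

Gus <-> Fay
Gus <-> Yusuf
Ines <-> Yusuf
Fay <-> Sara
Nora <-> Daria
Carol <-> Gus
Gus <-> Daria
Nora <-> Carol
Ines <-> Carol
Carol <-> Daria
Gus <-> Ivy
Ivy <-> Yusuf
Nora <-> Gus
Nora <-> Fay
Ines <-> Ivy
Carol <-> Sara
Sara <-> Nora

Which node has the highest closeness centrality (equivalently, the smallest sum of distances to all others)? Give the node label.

Farness (sum of distances to all others) for each node — Carol:11, Daria:13, Fay:14, Gus:10, Ines:14, Ivy:14, Nora:11, Sara:15, Yusuf:14.
The smallest farness is 10, for Gus, so Gus has the highest closeness.

Gus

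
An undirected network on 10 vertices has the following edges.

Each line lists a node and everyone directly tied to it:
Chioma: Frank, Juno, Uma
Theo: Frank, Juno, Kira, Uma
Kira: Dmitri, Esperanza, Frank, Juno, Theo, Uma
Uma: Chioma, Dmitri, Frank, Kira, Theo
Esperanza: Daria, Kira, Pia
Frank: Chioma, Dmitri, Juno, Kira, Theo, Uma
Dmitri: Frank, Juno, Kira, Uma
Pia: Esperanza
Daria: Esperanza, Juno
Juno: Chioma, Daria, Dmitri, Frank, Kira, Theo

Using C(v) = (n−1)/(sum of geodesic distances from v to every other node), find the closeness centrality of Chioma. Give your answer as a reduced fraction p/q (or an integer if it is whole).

1/2

Distances from Chioma: Daria:2, Dmitri:2, Esperanza:3, Frank:1, Juno:1, Kira:2, Pia:4, Theo:2, Uma:1. Sum = 18.
n = 10, so closeness = 9/18 = 1/2.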